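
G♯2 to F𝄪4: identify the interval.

M14

G to F spans seven letter names (G-A-B-C-D-E-F), plus an octave — that makes it a fourteenth of some quality.
The major fourteenth spans 23 semitones, and G#2 to F##4 is exactly 23 semitones — so this is a major fourteenth.
(Equivalently, a compound major seventh: a major seventh plus an octave.)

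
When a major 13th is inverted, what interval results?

minor third

First reduce the compound major thirteenth to its simple form, a major sixth.
Inverted interval numbers add to nine, so a sixth pairs with a third (6 + 3 = 9).
And major becomes minor under inversion, so we get a minor third.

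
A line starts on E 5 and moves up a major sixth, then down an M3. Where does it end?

A 5

A major sixth up from E5 is C#6.
Down a major third from C#6: A5 (4 semitones down).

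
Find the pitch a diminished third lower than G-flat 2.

The third takes the letter from G down to E.
Moving 2 semitones down from Gb2 (the size of a diminished third) reaches E2.

E 2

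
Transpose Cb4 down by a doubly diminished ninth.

Counting two letter names plus an octave down from C lands on B.
Moving 11 semitones down from Cb4 (the size of a doubly diminished ninth) reaches B#2.

B#2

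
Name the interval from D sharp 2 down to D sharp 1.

perfect octave

Descending from D#2 to D#1 is the same interval as ascending D#1 to D#2.
D to D is the same letter name, plus an octave, so the interval is some kind of octave.
D#1 to D#2 is 12 semitones, matching the perfect octave exactly, so the quality is perfect.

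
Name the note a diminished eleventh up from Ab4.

Dbb6

The eleventh's letter: A up four letter names plus an octave → D.
A diminished eleventh is 16 semitones; 16 semitones up from Ab4 gives Dbb6.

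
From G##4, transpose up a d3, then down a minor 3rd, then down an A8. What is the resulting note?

G3

Up a diminished third from G##4: B4 (2 semitones up).
Down a minor third from B4: G#4 (3 semitones down).
G#4 down an augmented octave → G3 (13 semitones).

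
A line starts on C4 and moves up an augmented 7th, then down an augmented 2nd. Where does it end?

Up an augmented seventh from C4: B#4 (12 semitones up).
Down an augmented second from B#4: A4 (3 semitones down).

A4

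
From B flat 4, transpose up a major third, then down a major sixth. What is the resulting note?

Up a major third from Bb4: D5 (4 semitones up).
Down a major sixth from D5: F4 (9 semitones down).

F 4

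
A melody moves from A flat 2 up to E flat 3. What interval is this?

A to E spans five letter names (A-B-C-D-E) — that makes it a fifth of some quality.
The perfect fifth spans 7 semitones, and Ab2 to Eb3 is exactly 7 semitones — so this is a perfect fifth.

perfect 5th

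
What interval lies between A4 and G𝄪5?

augmented seventh

A to G spans seven letter names (A-B-C-D-E-F-G): a seventh.
A4 to G##5 spans 12 semitones — one semitone wider than the major seventh (11) — giving an augmented seventh.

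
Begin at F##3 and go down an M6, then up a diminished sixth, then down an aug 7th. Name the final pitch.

A major sixth down from F##3 is A#2.
A#2 up a diminished sixth → F3 (7 semitones).
F3 down an augmented seventh → Gbb2 (12 semitones).

Gbb2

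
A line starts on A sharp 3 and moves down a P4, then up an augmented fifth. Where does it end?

B double-sharp 3

A#3 down a perfect fourth → E#3 (5 semitones).
Up an augmented fifth from E#3: B##3 (8 semitones up).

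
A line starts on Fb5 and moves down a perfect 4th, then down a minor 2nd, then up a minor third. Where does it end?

Db5

Fb5 down a perfect fourth → Cb5 (5 semitones).
A minor second down from Cb5 is Bb4.
A minor third up from Bb4 is Db5.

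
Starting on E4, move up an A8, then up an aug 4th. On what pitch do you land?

A##5

An augmented octave up from E4 is E#5.
Up an augmented fourth from E#5: A##5 (6 semitones up).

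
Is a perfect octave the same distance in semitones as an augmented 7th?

Both span 12 semitones: a perfect octave and an augmented seventh are the same chromatic distance.

Yes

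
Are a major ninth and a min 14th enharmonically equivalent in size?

No

A major ninth is 14 semitones but a minor fourteenth is 22 semitones — different sizes.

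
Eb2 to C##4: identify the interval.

doubly augmented thirteenth

E to C spans six letter names (E-F-G-A-B-C), plus an octave: a thirteenth.
Eb2 to C##4 spans 23 semitones — two semitones wider than the major thirteenth (21) — giving a doubly augmented thirteenth.
(Equivalently, a compound doubly augmented sixth: a doubly augmented sixth plus an octave.)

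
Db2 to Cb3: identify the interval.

D to C spans seven letter names (D-E-F-G-A-B-C): a seventh.
A major seventh would be 11 semitones, but Db2 to Cb3 is 10 — one semitone narrower, making it a minor seventh.

minor 7th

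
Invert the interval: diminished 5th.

A4

The rule of nine gives the new number: 9 − 5 = 4, so a fifth becomes a fourth.
And diminished becomes augmented under inversion, so we get an augmented fourth.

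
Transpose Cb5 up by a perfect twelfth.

Gb6

Counting five letter names plus an octave up from C lands on G.
A perfect twelfth is 19 semitones; 19 semitones up from Cb5 gives Gb6.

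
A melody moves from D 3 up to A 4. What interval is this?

D to A spans five letter names (D-E-F-G-A), plus an octave, so the interval is some kind of twelfth.
D3 to A4 is 19 semitones, matching the perfect twelfth exactly, so the quality is perfect.
(Equivalently, a compound perfect fifth: a perfect fifth plus an octave.)

P12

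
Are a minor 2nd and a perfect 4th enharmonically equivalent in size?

No

1 semitone (minor second) vs 5 semitones (perfect fourth): not equal.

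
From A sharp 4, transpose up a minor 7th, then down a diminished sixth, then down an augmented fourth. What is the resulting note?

F double-sharp 4

Up a minor seventh from A#4: G#5 (10 semitones up).
G#5 down a diminished sixth → B##4 (7 semitones).
Down an augmented fourth from B##4: F##4 (6 semitones down).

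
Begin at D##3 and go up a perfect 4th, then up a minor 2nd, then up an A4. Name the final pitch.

D##4

A perfect fourth up from D##3 is G##3.
Up a minor second from G##3: A#3 (1 semitone up).
A#3 up an augmented fourth → D##4 (6 semitones).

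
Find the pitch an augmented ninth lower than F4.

Ebb3

Two letters down from F (plus an octave) reaches E.
Moving 15 semitones down from F4 (the size of an augmented ninth) reaches Ebb3.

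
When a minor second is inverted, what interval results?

major 7th

The rule of nine gives the new number: 9 − 2 = 7, so a second becomes a seventh.
And minor becomes major under inversion, so we get a major seventh.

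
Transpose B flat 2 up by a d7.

A double-flat 3

Seven letter names up from B: A.
A diminished seventh is 9 semitones; 9 semitones up from Bb2 gives Abb3.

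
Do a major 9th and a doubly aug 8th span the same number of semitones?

Both span 14 semitones: a major ninth and a doubly augmented octave are the same chromatic distance.

Yes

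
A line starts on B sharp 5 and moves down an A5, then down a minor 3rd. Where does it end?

Down an augmented fifth from B#5: E5 (8 semitones down).
Down a minor third from E5: C#5 (3 semitones down).

C sharp 5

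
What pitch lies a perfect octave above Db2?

Db3

For an octave the letter name doesn't change: still D, an octave up.
Moving 12 semitones up from Db2 (the size of a perfect octave) reaches Db3.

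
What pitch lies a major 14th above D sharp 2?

C double-sharp 4

Counting seven letter names plus an octave up from D lands on C.
A major fourteenth is 23 semitones; 23 semitones up from D#2 gives C##4.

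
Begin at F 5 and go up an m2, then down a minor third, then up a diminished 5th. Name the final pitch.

B double-flat 5

F5 up a minor second → Gb5 (1 semitone).
Down a minor third from Gb5: Eb5 (3 semitones down).
Eb5 up a diminished fifth → Bbb5 (6 semitones).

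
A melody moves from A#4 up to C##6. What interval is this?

A to C spans three letter names (A-B-C), plus an octave, so the interval is some kind of tenth.
Counting semitones, A#4→C##6 is 16, which is the major tenth.
(Equivalently, a compound major third: a major third plus an octave.)

major tenth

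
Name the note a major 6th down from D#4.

Counting six letter names down from D lands on F.
A major sixth is 9 semitones; 9 semitones down from D#4 gives F#3.

F#3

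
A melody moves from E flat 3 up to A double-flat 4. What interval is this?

E to A spans four letter names (E-F-G-A), plus an octave: an eleventh.
The perfect eleventh is 17 semitones; here we have 16, one semitone narrower: diminished.
(Equivalently, a compound diminished fourth: a diminished fourth plus an octave.)

diminished eleventh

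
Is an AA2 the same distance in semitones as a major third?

A doubly augmented second = 4 semitones = a major third; enharmonically equal.

Yes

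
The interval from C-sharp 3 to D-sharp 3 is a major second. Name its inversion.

Interval numbers invert to sum to nine: 2 + 7 = 9, so a second inverts to a seventh.
And major becomes minor under inversion, so we get a minor seventh.

m7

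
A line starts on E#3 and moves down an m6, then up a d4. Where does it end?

C#3

Down a minor sixth from E#3: G##2 (8 semitones down).
A diminished fourth up from G##2 is C#3.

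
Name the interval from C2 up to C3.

C to C is the same letter name, plus an octave, so the interval is some kind of octave.
The perfect octave spans 12 semitones, and C2 to C3 is exactly 12 semitones — so this is a perfect octave.

perfect octave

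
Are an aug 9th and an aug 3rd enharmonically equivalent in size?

No

An augmented ninth spans 15 semitones; an augmented third spans 5 semitones. They differ by 10.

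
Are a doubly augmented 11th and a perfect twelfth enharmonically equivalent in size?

Both span 19 semitones: a doubly augmented eleventh and a perfect twelfth are the same chromatic distance.

Yes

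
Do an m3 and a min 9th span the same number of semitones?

A minor third is 3 semitones but a minor ninth is 13 semitones — different sizes.

No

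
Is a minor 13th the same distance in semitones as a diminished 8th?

A minor thirteenth is 20 semitones but a diminished octave is 11 semitones — different sizes.

No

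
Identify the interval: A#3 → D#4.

perfect fourth

A to D spans four letter names (A-B-C-D) — that makes it a fourth of some quality.
Counting semitones, A#3→D#4 is 5, which is the perfect fourth.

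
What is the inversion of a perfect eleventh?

perfect fifth

First reduce the compound perfect eleventh to its simple form, a perfect fourth.
Interval numbers invert to sum to nine: 4 + 5 = 9, so a fourth inverts to a fifth.
Quality inverts too: perfect stays perfect. That makes the inversion a perfect fifth.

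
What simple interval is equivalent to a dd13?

Take out an octave (7 from the number): 13 − 7 = 6.
So a doubly diminished thirteenth is an octave plus a doubly diminished sixth. The quality is unchanged.

doubly diminished 6th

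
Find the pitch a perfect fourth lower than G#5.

Counting four letter names down from G lands on D.
Moving 5 semitones down from G#5 (the size of a perfect fourth) reaches D#5.

D#5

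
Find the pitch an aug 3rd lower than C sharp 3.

A flat 2

Three letter names down from C: A.
An augmented third is 5 semitones; 5 semitones down from C#3 gives Ab2.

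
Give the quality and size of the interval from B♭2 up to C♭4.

m9

B to C spans two letter names (B-C), plus an octave: a ninth.
At 13 semitones, Bb2→Cb4 falls one short of a major ninth: minor.
(Equivalently, a compound minor second: a minor second plus an octave.)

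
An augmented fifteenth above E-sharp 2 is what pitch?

E-double-sharp 4

The letter stays E (same as the start), shifted two octaves up.
An augmented fifteenth spans 25 semitones, so from E#2 the target pitch is E##4.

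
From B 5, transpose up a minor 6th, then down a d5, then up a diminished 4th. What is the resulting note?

B5 up a minor sixth → G6 (8 semitones).
Down a diminished fifth from G6: C#6 (6 semitones down).
C#6 up a diminished fourth → F6 (4 semitones).

F 6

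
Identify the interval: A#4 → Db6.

A to D spans four letter names (A-B-C-D), plus an octave, so the interval is some kind of eleventh.
The perfect eleventh is 17 semitones; here we have 15, two semitones narrower: doubly diminished.
(Equivalently, a compound doubly diminished fourth: a doubly diminished fourth plus an octave.)

dd11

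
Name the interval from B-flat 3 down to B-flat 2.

perfect octave

Descending from Bb3 to Bb2 is the same interval as ascending Bb2 to Bb3.
B to B is the same letter name, plus an octave — that makes it an octave of some quality.
Bb2 to Bb3 is 12 semitones, matching the perfect octave exactly, so the quality is perfect.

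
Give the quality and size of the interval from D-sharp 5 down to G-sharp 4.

perfect fifth

Descending from D#5 to G#4 is the same interval as ascending G#4 to D#5.
G to D spans five letter names (G-A-B-C-D): a fifth.
G#4 to D#5 is 7 semitones, matching the perfect fifth exactly, so the quality is perfect.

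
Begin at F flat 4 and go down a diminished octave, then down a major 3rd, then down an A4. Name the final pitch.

A double-flat 2

Down a diminished octave from Fb4: F3 (11 semitones down).
Down a major third from F3: Db3 (4 semitones down).
Down an augmented fourth from Db3: Abb2 (6 semitones down).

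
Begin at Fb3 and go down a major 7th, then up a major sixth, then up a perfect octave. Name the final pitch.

A major seventh down from Fb3 is Gbb2.
A major sixth up from Gbb2 is Ebb3.
Up a perfect octave from Ebb3: Ebb4 (12 semitones up).

Ebb4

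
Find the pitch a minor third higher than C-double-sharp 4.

Three letter names up from C: E.
A minor third is 3 semitones; 3 semitones up from C##4 gives E#4.

E-sharp 4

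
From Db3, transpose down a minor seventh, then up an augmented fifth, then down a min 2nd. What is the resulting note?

A minor seventh down from Db3 is Eb2.
An augmented fifth up from Eb2 is B2.
B2 down a minor second → A#2 (1 semitone).

A#2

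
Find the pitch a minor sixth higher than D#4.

B4

The sixth takes the letter from D up to B.
A minor sixth is 8 semitones; 8 semitones up from D#4 gives B4.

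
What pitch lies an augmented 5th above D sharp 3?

A double-sharp 3

The fifth takes the letter from D up to A.
Moving 8 semitones up from D#3 (the size of an augmented fifth) reaches A##3.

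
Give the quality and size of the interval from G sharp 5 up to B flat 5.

G to B spans three letter names (G-A-B): a third.
The major third is 4 semitones; here we have 2, two semitones narrower: diminished.

diminished third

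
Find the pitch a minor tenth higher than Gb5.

Three letters up from G (plus an octave) reaches B.
Moving 15 semitones up from Gb5 (the size of a minor tenth) reaches Bbb6.

Bbb6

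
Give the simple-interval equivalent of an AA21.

doubly augmented seventh

Take out 2 octaves (14 from the number): 21 − 14 = 7.
So a doubly augmented twenty-first is 2 octaves plus a doubly augmented seventh. The quality is unchanged.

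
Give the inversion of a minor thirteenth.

M3

First reduce the compound minor thirteenth to its simple form, a minor sixth.
Inverted interval numbers add to nine, so a sixth pairs with a third (6 + 3 = 9).
Quality inverts too: minor becomes major. That makes the inversion a major third.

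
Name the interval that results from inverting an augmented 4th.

Inverted interval numbers add to nine, so a fourth pairs with a fifth (4 + 5 = 9).
And augmented becomes diminished under inversion, so we get a diminished fifth.

d5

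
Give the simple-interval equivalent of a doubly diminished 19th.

Subtracting seven from the interval number removes an octave: 19 − 14 = 5.
Quality carries through unchanged, so the simple form is a doubly diminished fifth.

dd5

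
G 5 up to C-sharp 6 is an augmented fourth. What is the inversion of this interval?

Interval numbers invert to sum to nine: 4 + 5 = 9, so a fourth inverts to a fifth.
The quality also flips — augmented becomes diminished — giving a diminished fifth.

diminished fifth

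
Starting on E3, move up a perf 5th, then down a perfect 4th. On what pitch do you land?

E3 up a perfect fifth → B3 (7 semitones).
Down a perfect fourth from B3: F#3 (5 semitones down).

F#3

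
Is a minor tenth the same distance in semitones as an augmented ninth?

A minor tenth spans 15 semitones, and an augmented ninth also spans 15 semitones — they're enharmonic.

Yes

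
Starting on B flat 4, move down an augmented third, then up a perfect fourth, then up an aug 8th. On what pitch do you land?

Bb4 down an augmented third → Gbb4 (5 semitones).
Up a perfect fourth from Gbb4: Cbb5 (5 semitones up).
Cbb5 up an augmented octave → Cb6 (13 semitones).

C flat 6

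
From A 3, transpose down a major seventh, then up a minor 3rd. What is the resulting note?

A3 down a major seventh → Bb2 (11 semitones).
A minor third up from Bb2 is Db3.

D flat 3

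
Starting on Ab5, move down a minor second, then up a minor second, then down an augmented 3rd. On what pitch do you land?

Fbb5

A minor second down from Ab5 is G5.
A minor second up from G5 is Ab5.
An augmented third down from Ab5 is Fbb5.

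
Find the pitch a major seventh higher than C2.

The seventh takes the letter from C up to B.
A major seventh spans 11 semitones, so from C2 the target pitch is B2.

B2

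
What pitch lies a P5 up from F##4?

C##5

Five letter names up from F: C.
A perfect fifth spans 7 semitones, so from F##4 the target pitch is C##5.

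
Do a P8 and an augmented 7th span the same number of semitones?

A perfect octave = 12 semitones = an augmented seventh; enharmonically equal.

Yes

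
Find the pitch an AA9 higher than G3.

A##4

Counting two letter names plus an octave up from G lands on A.
Moving 16 semitones up from G3 (the size of a doubly augmented ninth) reaches A##4.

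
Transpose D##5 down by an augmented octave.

For an octave the letter name doesn't change: still D, an octave down.
An augmented octave spans 13 semitones, so from D##5 the target pitch is D#4.

D#4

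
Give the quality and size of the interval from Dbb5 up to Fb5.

major 3rd

D to F spans three letter names (D-E-F): a third.
The major third spans 4 semitones, and Dbb5 to Fb5 is exactly 4 semitones — so this is a major third.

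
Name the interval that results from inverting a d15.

A1

First reduce the compound diminished fifteenth to its simple form, a diminished octave.
The rule of nine gives the new number: 9 − 8 = 1, so an octave becomes a unison.
The quality also flips — diminished becomes augmented — giving an augmented unison.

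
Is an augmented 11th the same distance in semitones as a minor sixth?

No

An augmented eleventh is 18 semitones but a minor sixth is 8 semitones — different sizes.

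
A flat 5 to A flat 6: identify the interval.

perfect octave

A to A is the same letter name, plus an octave — that makes it an octave of some quality.
Ab5 to Ab6 is 12 semitones, matching the perfect octave exactly, so the quality is perfect.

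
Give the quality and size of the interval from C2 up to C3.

P8

C to C is the same letter name, plus an octave — that makes it an octave of some quality.
The perfect octave spans 12 semitones, and C2 to C3 is exactly 12 semitones — so this is a perfect octave.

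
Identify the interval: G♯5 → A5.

m2

G to A spans two letter names (G-A), so the interval is some kind of second.
At 1 semitone, G#5→A5 falls one short of a major second: minor.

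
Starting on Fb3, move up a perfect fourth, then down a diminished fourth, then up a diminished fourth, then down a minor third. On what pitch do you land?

Gb3

Fb3 up a perfect fourth → Bbb3 (5 semitones).
Down a diminished fourth from Bbb3: F3 (4 semitones down).
F3 up a diminished fourth → Bbb3 (4 semitones).
Down a minor third from Bbb3: Gb3 (3 semitones down).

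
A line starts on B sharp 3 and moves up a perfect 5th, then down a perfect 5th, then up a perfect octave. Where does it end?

B sharp 4

B#3 up a perfect fifth → F##4 (7 semitones).
F##4 down a perfect fifth → B#3 (7 semitones).
Up a perfect octave from B#3: B#4 (12 semitones up).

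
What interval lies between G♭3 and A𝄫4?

G to A spans two letter names (G-A), plus an octave: a ninth.
At 13 semitones, Gb3→Abb4 falls one short of a major ninth: minor.
(Equivalently, a compound minor second: a minor second plus an octave.)

minor ninth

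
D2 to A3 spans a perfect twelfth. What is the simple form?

perfect fifth

Subtracting seven from the interval number removes an octave: 12 − 7 = 5.
That makes a perfect twelfth a compound perfect fifth — an octave plus a perfect fifth.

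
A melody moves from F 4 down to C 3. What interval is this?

perfect eleventh

Descending from F4 to C3 is the same interval as ascending C3 to F4.
C to F spans four letter names (C-D-E-F), plus an octave: an eleventh.
The perfect eleventh spans 17 semitones, and C3 to F4 is exactly 17 semitones — so this is a perfect eleventh.
(Equivalently, a compound perfect fourth: a perfect fourth plus an octave.)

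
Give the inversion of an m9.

major seventh

First reduce the compound minor ninth to its simple form, a minor second.
Inverted interval numbers add to nine, so a second pairs with a seventh (2 + 7 = 9).
The quality also flips — minor becomes major — giving a major seventh.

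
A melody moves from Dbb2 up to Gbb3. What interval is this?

perfect eleventh

D to G spans four letter names (D-E-F-G), plus an octave, so the interval is some kind of eleventh.
Dbb2 to Gbb3 is 17 semitones, matching the perfect eleventh exactly, so the quality is perfect.
(Equivalently, a compound perfect fourth: a perfect fourth plus an octave.)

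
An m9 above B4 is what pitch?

C6

Counting two letter names plus an octave up from B lands on C.
A minor ninth is 13 semitones; 13 semitones up from B4 gives C6.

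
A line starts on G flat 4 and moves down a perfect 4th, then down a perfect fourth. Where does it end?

A flat 3

Gb4 down a perfect fourth → Db4 (5 semitones).
A perfect fourth down from Db4 is Ab3.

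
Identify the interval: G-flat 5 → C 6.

augmented fourth

G to C spans four letter names (G-A-B-C): a fourth.
Gb5 to C6 spans 6 semitones — one semitone wider than the perfect fourth (5) — giving an augmented fourth.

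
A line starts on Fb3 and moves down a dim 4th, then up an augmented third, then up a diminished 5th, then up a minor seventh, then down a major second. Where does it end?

A diminished fourth down from Fb3 is C3.
Up an augmented third from C3: E#3 (5 semitones up).
E#3 up a diminished fifth → B3 (6 semitones).
A minor seventh up from B3 is A4.
A major second down from A4 is G4.

G4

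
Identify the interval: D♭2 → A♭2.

D to A spans five letter names (D-E-F-G-A), so the interval is some kind of fifth.
The perfect fifth spans 7 semitones, and Db2 to Ab2 is exactly 7 semitones — so this is a perfect fifth.

P5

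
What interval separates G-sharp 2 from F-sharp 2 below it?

M2

Descending from G#2 to F#2 is the same interval as ascending F#2 to G#2.
F to G spans two letter names (F-G) — that makes it a second of some quality.
F#2 to G#2 is 2 semitones, matching the major second exactly, so the quality is major.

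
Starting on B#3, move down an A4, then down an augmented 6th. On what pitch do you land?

Down an augmented fourth from B#3: F#3 (6 semitones down).
F#3 down an augmented sixth → Ab2 (10 semitones).

Ab2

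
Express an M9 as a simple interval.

M2

Subtracting seven from the interval number removes an octave: 9 − 7 = 2.
So a major ninth is an octave plus a major second. The quality is unchanged.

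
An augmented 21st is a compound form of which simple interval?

Each octave removed subtracts seven from the number: 21 − 14 = 7.
So an augmented twenty-first is 2 octaves plus an augmented seventh. The quality is unchanged.

augmented 7th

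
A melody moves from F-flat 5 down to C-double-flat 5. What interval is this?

Descending from Fb5 to Cbb5 is the same interval as ascending Cbb5 to Fb5.
C to F spans four letter names (C-D-E-F) — that makes it a fourth of some quality.
A perfect fourth would be 5 semitones; Cbb5 to Fb5 is 6, one semitone wider, so the interval is augmented.

A4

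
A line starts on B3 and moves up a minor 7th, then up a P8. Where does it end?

B3 up a minor seventh → A4 (10 semitones).
A4 up a perfect octave → A5 (12 semitones).

A5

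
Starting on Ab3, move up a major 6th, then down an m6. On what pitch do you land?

A3

Ab3 up a major sixth → F4 (9 semitones).
A minor sixth down from F4 is A3.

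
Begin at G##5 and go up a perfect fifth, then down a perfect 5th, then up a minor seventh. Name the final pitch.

A perfect fifth up from G##5 is D##6.
D##6 down a perfect fifth → G##5 (7 semitones).
G##5 up a minor seventh → F##6 (10 semitones).

F##6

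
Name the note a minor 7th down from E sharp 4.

Seven letter names down from E: F.
A minor seventh spans 10 semitones, so from E#4 the target pitch is F##3.

F double-sharp 3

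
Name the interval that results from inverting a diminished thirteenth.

First reduce the compound diminished thirteenth to its simple form, a diminished sixth.
The rule of nine gives the new number: 9 − 6 = 3, so a sixth becomes a third.
The quality also flips — diminished becomes augmented — giving an augmented third.

augmented 3rd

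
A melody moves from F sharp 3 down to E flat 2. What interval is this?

augmented 9th

Descending from F#3 to Eb2 is the same interval as ascending Eb2 to F#3.
E to F spans two letter names (E-F), plus an octave — that makes it a ninth of some quality.
Eb2 to F#3 spans 15 semitones — one semitone wider than the major ninth (14) — giving an augmented ninth.
(Equivalently, a compound augmented second: an augmented second plus an octave.)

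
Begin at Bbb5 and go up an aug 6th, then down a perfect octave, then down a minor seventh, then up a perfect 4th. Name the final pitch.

D5

An augmented sixth up from Bbb5 is G6.
Down a perfect octave from G6: G5 (12 semitones down).
Down a minor seventh from G5: A4 (10 semitones down).
A4 up a perfect fourth → D5 (5 semitones).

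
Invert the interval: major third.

The rule of nine gives the new number: 9 − 3 = 6, so a third becomes a sixth.
Quality inverts too: major becomes minor. That makes the inversion a minor sixth.

minor 6th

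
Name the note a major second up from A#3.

B#3

The second takes the letter from A up to B.
A major second spans 2 semitones, so from A#3 the target pitch is B#3.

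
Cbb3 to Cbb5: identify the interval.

P15

C to C is the same letter name, plus 2 octaves: a fifteenth.
Cbb3 to Cbb5 is 24 semitones, matching the perfect fifteenth exactly, so the quality is perfect.
(Equivalently, a compound perfect octave: a perfect octave plus an octave.)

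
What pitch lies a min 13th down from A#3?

C##2

Counting six letter names plus an octave down from A lands on C.
A minor thirteenth is 20 semitones; 20 semitones down from A#3 gives C##2.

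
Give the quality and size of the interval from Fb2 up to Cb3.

F to C spans five letter names (F-G-A-B-C) — that makes it a fifth of some quality.
Counting semitones, Fb2→Cb3 is 7, which is the perfect fifth.

perfect fifth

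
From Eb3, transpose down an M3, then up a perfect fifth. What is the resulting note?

Down a major third from Eb3: Cb3 (4 semitones down).
A perfect fifth up from Cb3 is Gb3.

Gb3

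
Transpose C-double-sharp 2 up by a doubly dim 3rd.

E-flat 2

The third takes the letter from C up to E.
A doubly diminished third is 1 semitone; 1 semitone up from C##2 gives Eb2.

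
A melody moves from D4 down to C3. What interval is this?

Descending from D4 to C3 is the same interval as ascending C3 to D4.
C to D spans two letter names (C-D), plus an octave, so the interval is some kind of ninth.
C3 to D4 is 14 semitones, matching the major ninth exactly, so the quality is major.
(Equivalently, a compound major second: a major second plus an octave.)

major 9th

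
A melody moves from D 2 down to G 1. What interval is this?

Descending from D2 to G1 is the same interval as ascending G1 to D2.
G to D spans five letter names (G-A-B-C-D), so the interval is some kind of fifth.
Counting semitones, G1→D2 is 7, which is the perfect fifth.

perfect 5th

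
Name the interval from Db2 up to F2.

major third

D to F spans three letter names (D-E-F), so the interval is some kind of third.
Db2 to F2 is 4 semitones, matching the major third exactly, so the quality is major.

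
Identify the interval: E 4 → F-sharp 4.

M2

E to F spans two letter names (E-F): a second.
E4 to F#4 is 2 semitones, matching the major second exactly, so the quality is major.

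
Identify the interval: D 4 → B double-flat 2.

augmented tenth

Descending from D4 to Bbb2 is the same interval as ascending Bbb2 to D4.
B to D spans three letter names (B-C-D), plus an octave: a tenth.
A major tenth would be 16 semitones; Bbb2 to D4 is 17, one semitone wider, so the interval is augmented.
(Equivalently, a compound augmented third: an augmented third plus an octave.)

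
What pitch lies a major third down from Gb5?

Ebb5

Counting three letter names down from G lands on E.
Moving 4 semitones down from Gb5 (the size of a major third) reaches Ebb5.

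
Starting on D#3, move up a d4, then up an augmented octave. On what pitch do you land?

D#3 up a diminished fourth → G3 (4 semitones).
Up an augmented octave from G3: G#4 (13 semitones up).

G#4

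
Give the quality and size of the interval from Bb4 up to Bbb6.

B to B is the same letter name, plus 2 octaves: a fifteenth.
A perfect fifteenth would be 24 semitones; Bb4 to Bbb6 is 23, one semitone narrower, so the interval is diminished.
(Equivalently, a compound diminished octave: a diminished octave plus an octave.)

diminished 15th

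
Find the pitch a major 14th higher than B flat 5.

A 7

Seven letters up from B (plus an octave) reaches A.
A major fourteenth spans 23 semitones, so from Bb5 the target pitch is A7.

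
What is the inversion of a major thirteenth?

minor third

First reduce the compound major thirteenth to its simple form, a major sixth.
Inverted interval numbers add to nine, so a sixth pairs with a third (6 + 3 = 9).
And major becomes minor under inversion, so we get a minor third.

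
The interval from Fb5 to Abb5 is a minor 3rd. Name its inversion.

major 6th

The rule of nine gives the new number: 9 − 3 = 6, so a third becomes a sixth.
Quality inverts too: minor becomes major. That makes the inversion a major sixth.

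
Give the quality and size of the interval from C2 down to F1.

perfect fifth

Descending from C2 to F1 is the same interval as ascending F1 to C2.
F to C spans five letter names (F-G-A-B-C) — that makes it a fifth of some quality.
F1 to C2 is 7 semitones, matching the perfect fifth exactly, so the quality is perfect.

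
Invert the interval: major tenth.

minor sixth

First reduce the compound major tenth to its simple form, a major third.
Inverted interval numbers add to nine, so a third pairs with a sixth (3 + 6 = 9).
Quality inverts too: major becomes minor. That makes the inversion a minor sixth.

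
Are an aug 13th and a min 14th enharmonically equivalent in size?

An augmented thirteenth = 22 semitones = a minor fourteenth; enharmonically equal.

Yes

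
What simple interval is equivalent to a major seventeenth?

major 3rd

Each octave removed subtracts seven from the number: 17 − 14 = 3.
That makes a major seventeenth a compound major third — 2 octaves plus a major third.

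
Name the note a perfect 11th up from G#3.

The eleventh's letter: G up four letter names plus an octave → C.
Moving 17 semitones up from G#3 (the size of a perfect eleventh) reaches C#5.

C#5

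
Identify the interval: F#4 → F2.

Descending from F#4 to F2 is the same interval as ascending F2 to F#4.
F to F is the same letter name, plus 2 octaves — that makes it a fifteenth of some quality.
A perfect fifteenth would be 24 semitones; F2 to F#4 is 25, one semitone wider, so the interval is augmented.
(Equivalently, a compound augmented octave: an augmented octave plus an octave.)

augmented fifteenth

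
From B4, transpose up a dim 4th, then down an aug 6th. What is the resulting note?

Gbb4

B4 up a diminished fourth → Eb5 (4 semitones).
An augmented sixth down from Eb5 is Gbb4.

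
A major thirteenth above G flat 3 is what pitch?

The thirteenth's letter: G up six letter names plus an octave → E.
Moving 21 semitones up from Gb3 (the size of a major thirteenth) reaches Eb5.

E flat 5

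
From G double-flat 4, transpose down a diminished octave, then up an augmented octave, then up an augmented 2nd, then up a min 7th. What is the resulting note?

G sharp 5

Gbb4 down a diminished octave → Gb3 (11 semitones).
An augmented octave up from Gb3 is G4.
G4 up an augmented second → A#4 (3 semitones).
A minor seventh up from A#4 is G#5.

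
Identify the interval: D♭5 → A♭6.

D to A spans five letter names (D-E-F-G-A), plus an octave: a twelfth.
Counting semitones, Db5→Ab6 is 19, which is the perfect twelfth.
(Equivalently, a compound perfect fifth: a perfect fifth plus an octave.)

P12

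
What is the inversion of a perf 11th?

perfect fifth

First reduce the compound perfect eleventh to its simple form, a perfect fourth.
Inverted interval numbers add to nine, so a fourth pairs with a fifth (4 + 5 = 9).
And perfect stays perfect under inversion, so we get a perfect fifth.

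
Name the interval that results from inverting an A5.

diminished 4th

Interval numbers invert to sum to nine: 5 + 4 = 9, so a fifth inverts to a fourth.
The quality also flips — augmented becomes diminished — giving a diminished fourth.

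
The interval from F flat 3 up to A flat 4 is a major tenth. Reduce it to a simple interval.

Subtracting seven from the interval number removes an octave: 10 − 7 = 3.
So a major tenth is an octave plus a major third. The quality is unchanged.

major 3rd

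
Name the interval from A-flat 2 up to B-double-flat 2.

minor second

A to B spans two letter names (A-B): a second.
A major second would be 2 semitones, but Ab2 to Bbb2 is 1 — one semitone narrower, making it a minor second.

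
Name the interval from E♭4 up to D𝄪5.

doubly augmented seventh

E to D spans seven letter names (E-F-G-A-B-C-D) — that makes it a seventh of some quality.
The major seventh is 11 semitones; here we have 13, two semitones wider: doubly augmented.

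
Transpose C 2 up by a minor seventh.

B flat 2

The seventh takes the letter from C up to B.
A minor seventh is 10 semitones; 10 semitones up from C2 gives Bb2.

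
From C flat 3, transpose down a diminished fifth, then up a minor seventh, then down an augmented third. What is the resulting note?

C double-flat 3

Cb3 down a diminished fifth → F2 (6 semitones).
A minor seventh up from F2 is Eb3.
An augmented third down from Eb3 is Cbb3.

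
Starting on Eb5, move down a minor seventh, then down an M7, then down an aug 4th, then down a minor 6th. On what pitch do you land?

A minor seventh down from Eb5 is F4.
Down a major seventh from F4: Gb3 (11 semitones down).
Down an augmented fourth from Gb3: Dbb3 (6 semitones down).
A minor sixth down from Dbb3 is Fb2.

Fb2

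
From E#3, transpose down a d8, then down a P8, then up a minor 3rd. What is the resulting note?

G##1

Down a diminished octave from E#3: E##2 (11 semitones down).
Down a perfect octave from E##2: E##1 (12 semitones down).
A minor third up from E##1 is G##1.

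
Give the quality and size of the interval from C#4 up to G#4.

C to G spans five letter names (C-D-E-F-G) — that makes it a fifth of some quality.
Counting semitones, C#4→G#4 is 7, which is the perfect fifth.

P5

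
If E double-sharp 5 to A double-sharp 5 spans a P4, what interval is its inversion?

The rule of nine gives the new number: 9 − 4 = 5, so a fourth becomes a fifth.
Quality inverts too: perfect stays perfect. That makes the inversion a perfect fifth.

P5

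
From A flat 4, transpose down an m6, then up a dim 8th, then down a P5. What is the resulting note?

Ab4 down a minor sixth → C4 (8 semitones).
C4 up a diminished octave → Cb5 (11 semitones).
Cb5 down a perfect fifth → Fb4 (7 semitones).

F flat 4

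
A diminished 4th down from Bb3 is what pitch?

F#3

Counting four letter names down from B lands on F.
Moving 4 semitones down from Bb3 (the size of a diminished fourth) reaches F#3.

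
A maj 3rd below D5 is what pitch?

Bb4

The third takes the letter from D down to B.
A major third is 4 semitones; 4 semitones down from D5 gives Bb4.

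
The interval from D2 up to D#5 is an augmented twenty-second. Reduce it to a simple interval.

Take out 2 octaves (14 from the number): 22 − 14 = 8.
Quality carries through unchanged, so the simple form is an augmented octave.

augmented 8th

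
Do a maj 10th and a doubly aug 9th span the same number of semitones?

Yes

A major tenth spans 16 semitones, and a doubly augmented ninth also spans 16 semitones — they're enharmonic.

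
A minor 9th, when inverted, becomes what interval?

M7

First reduce the compound minor ninth to its simple form, a minor second.
The rule of nine gives the new number: 9 − 2 = 7, so a second becomes a seventh.
And minor becomes major under inversion, so we get a major seventh.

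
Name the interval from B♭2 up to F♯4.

augmented twelfth

B to F spans five letter names (B-C-D-E-F), plus an octave: a twelfth.
Bb2 to F#4 spans 20 semitones — one semitone wider than the perfect twelfth (19) — giving an augmented twelfth.
(Equivalently, a compound augmented fifth: an augmented fifth plus an octave.)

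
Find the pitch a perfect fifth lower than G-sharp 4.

Five letter names down from G: C.
Moving 7 semitones down from G#4 (the size of a perfect fifth) reaches C#4.

C-sharp 4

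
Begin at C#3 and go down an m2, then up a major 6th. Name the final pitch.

G##3

Down a minor second from C#3: B#2 (1 semitone down).
Up a major sixth from B#2: G##3 (9 semitones up).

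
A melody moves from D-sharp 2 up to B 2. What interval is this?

minor sixth

D to B spans six letter names (D-E-F-G-A-B) — that makes it a sixth of some quality.
D#2 to B2 is 8 semitones, a half step short of the major sixth (9), so this is minor.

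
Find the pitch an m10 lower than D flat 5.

Three letters down from D (plus an octave) reaches B.
A minor tenth spans 15 semitones, so from Db5 the target pitch is Bb3.

B flat 3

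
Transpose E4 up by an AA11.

Counting four letter names plus an octave up from E lands on A.
Moving 19 semitones up from E4 (the size of a doubly augmented eleventh) reaches A##5.

A##5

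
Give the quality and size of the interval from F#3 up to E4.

minor seventh

F to E spans seven letter names (F-G-A-B-C-D-E) — that makes it a seventh of some quality.
F#3 to E4 is 10 semitones, a half step short of the major seventh (11), so this is minor.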